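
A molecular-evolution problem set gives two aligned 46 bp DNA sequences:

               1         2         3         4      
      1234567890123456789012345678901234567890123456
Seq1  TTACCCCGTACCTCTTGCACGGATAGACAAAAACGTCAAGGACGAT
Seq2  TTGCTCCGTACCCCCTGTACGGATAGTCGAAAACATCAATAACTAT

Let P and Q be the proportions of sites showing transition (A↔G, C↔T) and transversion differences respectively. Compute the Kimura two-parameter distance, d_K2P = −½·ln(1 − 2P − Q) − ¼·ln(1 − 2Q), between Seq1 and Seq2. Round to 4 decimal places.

Differing sites — 3:A/G (Ti); 5:C/T (Ti); 13:T/C (Ti); 15:T/C (Ti); 18:C/T (Ti); 27:A/T (Tv); 29:A/G (Ti); 35:G/A (Ti); 40:G/T (Tv); 41:G/A (Ti); 44:G/T (Tv).
Of the 11 differences, 8 transitions and 3 transversions over 46 sites: P = 8/46 = 0.173913, Q = 3/46 = 0.065217.
d = −0.5·ln(0.586957) − 0.25·ln(0.869566) = −0.5·(-0.532804) − 0.25·(-0.139761) = 0.3013.

0.3013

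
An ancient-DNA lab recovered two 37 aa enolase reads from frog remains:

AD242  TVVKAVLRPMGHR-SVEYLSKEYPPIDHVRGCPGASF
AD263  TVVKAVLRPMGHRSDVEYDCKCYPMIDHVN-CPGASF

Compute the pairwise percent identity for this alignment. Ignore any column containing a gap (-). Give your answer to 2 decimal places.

Excluding the 2 gap columns leaves 35 comparable sites.
The sequences differ at positions 15 (S/D), 19 (L/D), 20 (S/C), 22 (E/C), 25 (P/M), 30 (R/N).
29 of the 35 comparable sites match, so the percent identity is 29/35 × 100 = 82.86%.

82.86%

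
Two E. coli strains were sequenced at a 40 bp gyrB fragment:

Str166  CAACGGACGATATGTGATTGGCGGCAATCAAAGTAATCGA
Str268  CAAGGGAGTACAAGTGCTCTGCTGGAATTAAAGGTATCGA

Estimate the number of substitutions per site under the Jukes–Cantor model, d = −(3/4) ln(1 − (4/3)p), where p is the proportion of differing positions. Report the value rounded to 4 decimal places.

0.4260

Mismatches occur at site 4 (C/G), site 8 (C/G), site 9 (G/T), site 11 (T/C), site 13 (T/A), site 17 (A/C), site 19 (T/C), site 20 (G/T), site 23 (G/T), site 25 (C/G), site 29 (C/T), site 34 (T/G), site 35 (A/T).
p = 13/40 = 0.325000.
d = −0.75 · ln(1 − (4/3)·0.325000) = −0.75 · ln(0.566667) = −0.75 · (-0.567983) = 0.4260.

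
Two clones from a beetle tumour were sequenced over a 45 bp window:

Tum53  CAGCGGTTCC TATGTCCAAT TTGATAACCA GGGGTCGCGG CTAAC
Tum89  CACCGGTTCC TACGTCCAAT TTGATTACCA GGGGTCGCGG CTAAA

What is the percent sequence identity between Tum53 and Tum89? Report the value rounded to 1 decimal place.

The sequences differ at positions 3 (G/C), 13 (T/C), 26 (A/T), 45 (C/A).
41 of the 45 sites match, so the percent identity is 41/45 × 100 = 91.1%.

91.1%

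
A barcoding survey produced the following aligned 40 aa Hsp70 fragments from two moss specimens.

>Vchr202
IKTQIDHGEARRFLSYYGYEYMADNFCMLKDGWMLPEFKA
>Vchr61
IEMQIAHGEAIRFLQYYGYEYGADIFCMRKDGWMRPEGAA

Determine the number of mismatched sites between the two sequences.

Mismatches occur at site 2 (K/E), site 3 (T/M), site 6 (D/A), site 11 (R/I), site 15 (S/Q), site 22 (M/G), site 25 (N/I), site 29 (L/R), site 35 (L/R), site 38 (F/G), site 39 (K/A).
That gives 11 mismatches out of 40 aligned sites, so the Hamming distance is 11.

11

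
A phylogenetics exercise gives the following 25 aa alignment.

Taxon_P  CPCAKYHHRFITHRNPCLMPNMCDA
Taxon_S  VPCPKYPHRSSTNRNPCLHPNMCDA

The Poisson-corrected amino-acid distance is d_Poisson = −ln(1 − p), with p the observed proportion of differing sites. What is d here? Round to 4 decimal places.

0.3285

Mismatches occur at site 1 (C/V), site 4 (A/P), site 7 (H/P), site 10 (F/S), site 11 (I/S), site 13 (H/N), site 19 (M/H).
p = 7/25 = 0.280000.
d = −ln(1 − 0.280000) = −ln(0.720000) = 0.3285.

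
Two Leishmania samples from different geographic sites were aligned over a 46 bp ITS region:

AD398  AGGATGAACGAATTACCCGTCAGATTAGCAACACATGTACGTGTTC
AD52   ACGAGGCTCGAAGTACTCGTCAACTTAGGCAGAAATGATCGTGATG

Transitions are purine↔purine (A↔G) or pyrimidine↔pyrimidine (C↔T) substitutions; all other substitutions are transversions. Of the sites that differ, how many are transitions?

2

Differing sites — 2:G/C (Tv); 5:T/G (Tv); 7:A/C (Tv); 8:A/T (Tv); 13:T/G (Tv); 17:C/T (Ti); 23:G/A (Ti); 24:A/C (Tv); 29:C/G (Tv); 30:A/C (Tv); 32:C/G (Tv); 34:C/A (Tv); 38:T/A (Tv); 39:A/T (Tv); 44:T/A (Tv); 46:C/G (Tv).
Of the 16 differences, 2 transitions and 14 transversions, so the answer is 2.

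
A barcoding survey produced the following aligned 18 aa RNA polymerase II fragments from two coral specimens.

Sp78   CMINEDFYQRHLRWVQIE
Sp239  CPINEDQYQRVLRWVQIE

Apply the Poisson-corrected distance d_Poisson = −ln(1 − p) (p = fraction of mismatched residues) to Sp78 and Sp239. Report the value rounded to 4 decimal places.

Mismatches occur at site 2 (M↔P), site 7 (F↔Q), site 11 (H↔V).
p = 3/18 = 0.166667.
d = −ln(1 − 0.166667) = −ln(0.833333) = 0.1823.

0.1823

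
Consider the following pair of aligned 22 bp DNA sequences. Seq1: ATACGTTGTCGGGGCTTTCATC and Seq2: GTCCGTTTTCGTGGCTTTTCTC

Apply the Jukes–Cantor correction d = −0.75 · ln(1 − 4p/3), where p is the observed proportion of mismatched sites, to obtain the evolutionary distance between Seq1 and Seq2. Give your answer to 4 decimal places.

Differing sites — 1:A/G; 3:A/C; 8:G/T; 12:G/T; 19:C/T; 20:A/C.
p = 6/22 = 0.272727.
d = −0.75 · ln(1 − (4/3)·0.272727) = −0.75 · ln(0.636364) = −0.75 · (-0.451985) = 0.3390.

0.3390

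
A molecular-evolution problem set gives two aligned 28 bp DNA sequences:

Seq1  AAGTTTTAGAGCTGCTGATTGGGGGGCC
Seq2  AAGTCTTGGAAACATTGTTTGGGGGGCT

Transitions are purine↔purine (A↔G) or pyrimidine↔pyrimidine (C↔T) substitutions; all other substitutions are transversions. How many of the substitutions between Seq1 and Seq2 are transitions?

Differing sites — 5:T/C (Ti); 8:A/G (Ti); 11:G/A (Ti); 12:C/A (Tv); 13:T/C (Ti); 14:G/A (Ti); 15:C/T (Ti); 18:A/T (Tv); 28:C/T (Ti).
Of the 9 differences, 7 transitions and 2 transversions, so the answer is 7.

7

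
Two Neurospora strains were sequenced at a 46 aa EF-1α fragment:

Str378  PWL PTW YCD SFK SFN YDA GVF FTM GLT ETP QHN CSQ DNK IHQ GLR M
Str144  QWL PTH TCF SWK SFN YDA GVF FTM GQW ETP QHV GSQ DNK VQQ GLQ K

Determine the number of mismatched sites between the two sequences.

13

Differing sites — 1:P/Q; 6:W/H; 7:Y/T; 9:D/F; 11:F/W; 26:L/Q; 27:T/W; 33:N/V; 34:C/G; 40:I/V; 41:H/Q; 45:R/Q; 46:M/K.
That gives 13 mismatches out of 46 aligned sites, so the Hamming distance is 13.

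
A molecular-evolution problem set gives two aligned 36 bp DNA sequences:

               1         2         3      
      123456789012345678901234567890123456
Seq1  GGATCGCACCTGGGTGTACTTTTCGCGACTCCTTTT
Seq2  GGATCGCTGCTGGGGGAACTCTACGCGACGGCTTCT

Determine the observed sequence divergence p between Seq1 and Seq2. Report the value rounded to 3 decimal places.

0.250

The sequences differ at positions 8 (A/T), 9 (C/G), 15 (T/G), 17 (T/A), 21 (T/C), 23 (T/A), 30 (T/G), 31 (C/G), 35 (T/C).
There are 9 differences over 36 sites, so p = 9/36 = 0.250.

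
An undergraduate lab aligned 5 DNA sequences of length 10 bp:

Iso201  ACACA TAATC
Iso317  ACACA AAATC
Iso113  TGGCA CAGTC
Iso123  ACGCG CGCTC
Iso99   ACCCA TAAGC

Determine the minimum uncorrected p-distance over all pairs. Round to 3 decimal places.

0.100

Pairwise Hamming distances:
  Iso201 vs Iso317: 1
  Iso201 vs Iso113: 5
  Iso201 vs Iso123: 5
  Iso201 vs Iso99: 2
  Iso317 vs Iso113: 5
  Iso317 vs Iso123: 5
  Iso317 vs Iso99: 3
  Iso113 vs Iso123: 5
  Iso113 vs Iso99: 6
  Iso123 vs Iso99: 6
The smallest is 1 mismatch, between Iso201 and Iso317; p = 1/10 = 0.100.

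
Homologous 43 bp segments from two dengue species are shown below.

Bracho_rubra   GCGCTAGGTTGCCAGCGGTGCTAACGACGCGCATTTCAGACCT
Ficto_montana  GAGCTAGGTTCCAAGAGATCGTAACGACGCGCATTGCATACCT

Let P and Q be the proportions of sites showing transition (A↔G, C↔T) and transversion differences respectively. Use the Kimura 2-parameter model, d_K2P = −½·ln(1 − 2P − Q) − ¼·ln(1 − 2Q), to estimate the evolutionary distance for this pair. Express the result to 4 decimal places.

The sequences differ at positions 2 (C/A, transversion), 11 (G/C, transversion), 13 (C/A, transversion), 16 (C/A, transversion), 18 (G/A, transition), 20 (G/C, transversion), 21 (C/G, transversion), 36 (T/G, transversion), 39 (G/T, transversion).
Of the 9 differences, 1 transition and 8 transversions over 43 sites: P = 1/43 = 0.023256, Q = 8/43 = 0.186047.
d = −0.5·ln(0.767441) − 0.25·ln(0.627906) = −0.5·(-0.264694) − 0.25·(-0.465365) = 0.2487.

0.2487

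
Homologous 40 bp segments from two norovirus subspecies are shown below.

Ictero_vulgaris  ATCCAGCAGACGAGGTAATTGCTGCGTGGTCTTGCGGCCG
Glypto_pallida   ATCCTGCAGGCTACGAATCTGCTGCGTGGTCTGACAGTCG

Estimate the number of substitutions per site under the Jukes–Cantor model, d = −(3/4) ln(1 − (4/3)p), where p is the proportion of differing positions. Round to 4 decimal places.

Differing sites — 5:A/T; 10:A/G; 12:G/T; 14:G/C; 16:T/A; 18:A/T; 19:T/C; 33:T/G; 34:G/A; 36:G/A; 38:C/T.
p = 11/40 = 0.275000.
d = −0.75 · ln(1 − (4/3)·0.275000) = −0.75 · ln(0.633333) = −0.75 · (-0.456759) = 0.3426.

0.3426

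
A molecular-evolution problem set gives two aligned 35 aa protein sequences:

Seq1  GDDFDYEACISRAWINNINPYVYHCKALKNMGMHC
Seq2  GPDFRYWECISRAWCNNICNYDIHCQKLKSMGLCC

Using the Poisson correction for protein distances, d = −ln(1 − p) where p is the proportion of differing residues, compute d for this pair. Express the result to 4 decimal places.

The sequences differ at positions 2 (D/P), 5 (D/R), 7 (E/W), 8 (A/E), 15 (I/C), 19 (N/C), 20 (P/N), 22 (V/D), 23 (Y/I), 26 (K/Q), 27 (A/K), 30 (N/S), 33 (M/L), 34 (H/C).
p = 14/35 = 0.400000.
d = −ln(1 − 0.400000) = −ln(0.600000) = 0.5108.

0.5108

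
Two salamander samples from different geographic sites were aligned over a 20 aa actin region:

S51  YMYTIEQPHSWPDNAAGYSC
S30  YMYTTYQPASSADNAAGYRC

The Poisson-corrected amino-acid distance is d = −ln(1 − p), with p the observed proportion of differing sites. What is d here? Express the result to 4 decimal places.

Differing sites — 5:I/T; 6:E/Y; 9:H/A; 11:W/S; 12:P/A; 19:S/R.
p = 6/20 = 0.300000.
d = −ln(1 − 0.300000) = −ln(0.700000) = 0.3567.

0.3567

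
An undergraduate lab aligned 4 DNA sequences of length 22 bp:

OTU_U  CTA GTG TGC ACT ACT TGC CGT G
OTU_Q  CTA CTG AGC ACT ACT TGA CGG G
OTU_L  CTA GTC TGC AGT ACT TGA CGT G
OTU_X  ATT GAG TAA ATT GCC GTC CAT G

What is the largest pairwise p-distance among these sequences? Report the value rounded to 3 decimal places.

0.682

Pairwise Hamming distances:
  OTU_U vs OTU_Q: 4
  OTU_U vs OTU_L: 3
  OTU_U vs OTU_X: 11
  OTU_Q vs OTU_L: 5
  OTU_Q vs OTU_X: 15
  OTU_L vs OTU_X: 13
The largest is 15 mismatches, between OTU_Q and OTU_X; p = 15/22 = 0.682.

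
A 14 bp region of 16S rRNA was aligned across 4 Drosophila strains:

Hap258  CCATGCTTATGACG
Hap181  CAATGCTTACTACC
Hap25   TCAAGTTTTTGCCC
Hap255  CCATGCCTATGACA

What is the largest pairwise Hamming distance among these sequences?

8

Pairwise Hamming distances:
  Hap258 vs Hap181: 4
  Hap258 vs Hap25: 6
  Hap258 vs Hap255: 2
  Hap181 vs Hap25: 8
  Hap181 vs Hap255: 5
  Hap25 vs Hap255: 7
The largest is 8, between Hap181 and Hap25.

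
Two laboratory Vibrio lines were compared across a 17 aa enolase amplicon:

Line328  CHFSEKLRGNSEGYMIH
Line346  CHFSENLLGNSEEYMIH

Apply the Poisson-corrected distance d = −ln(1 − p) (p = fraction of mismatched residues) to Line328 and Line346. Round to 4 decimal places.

0.1942

The sequences differ at positions 6 (K/N), 8 (R/L), 13 (G/E).
p = 3/17 = 0.176471.
d = −ln(1 − 0.176471) = −ln(0.823529) = 0.1942.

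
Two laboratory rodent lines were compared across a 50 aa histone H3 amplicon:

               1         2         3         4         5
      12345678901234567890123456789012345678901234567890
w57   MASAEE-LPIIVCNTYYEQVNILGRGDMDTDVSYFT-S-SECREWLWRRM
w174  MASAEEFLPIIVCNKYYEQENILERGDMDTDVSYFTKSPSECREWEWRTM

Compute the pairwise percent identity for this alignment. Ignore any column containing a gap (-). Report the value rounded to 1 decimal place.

89.4%

Excluding the 3 gap columns leaves 47 comparable sites.
Mismatches occur at site 15 (T→K), site 20 (V→E), site 24 (G→E), site 46 (L→E), site 49 (R→T).
42 of the 47 comparable sites match, so the percent identity is 42/47 × 100 = 89.4%.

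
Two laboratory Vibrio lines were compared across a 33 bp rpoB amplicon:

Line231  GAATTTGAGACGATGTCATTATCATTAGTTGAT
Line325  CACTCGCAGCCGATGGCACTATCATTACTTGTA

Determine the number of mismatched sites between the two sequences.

11

Mismatches occur at site 1 (G↔C), site 3 (A↔C), site 5 (T↔C), site 6 (T↔G), site 7 (G↔C), site 10 (A↔C), site 16 (T↔G), site 19 (T↔C), site 28 (G↔C), site 32 (A↔T), site 33 (T↔A).
That gives 11 mismatches out of 33 aligned sites, so the Hamming distance is 11.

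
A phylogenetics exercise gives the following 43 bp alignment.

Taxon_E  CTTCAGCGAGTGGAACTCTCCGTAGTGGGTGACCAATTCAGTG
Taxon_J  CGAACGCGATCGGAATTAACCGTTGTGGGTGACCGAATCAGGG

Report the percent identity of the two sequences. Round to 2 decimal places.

Mismatches occur at site 2 (T/G), site 3 (T/A), site 4 (C/A), site 5 (A/C), site 10 (G/T), site 11 (T/C), site 16 (C/T), site 18 (C/A), site 19 (T/A), site 24 (A/T), site 35 (A/G), site 37 (T/A), site 42 (T/G).
30 of the 43 sites match, so the percent identity is 30/43 × 100 = 69.77%.

69.77%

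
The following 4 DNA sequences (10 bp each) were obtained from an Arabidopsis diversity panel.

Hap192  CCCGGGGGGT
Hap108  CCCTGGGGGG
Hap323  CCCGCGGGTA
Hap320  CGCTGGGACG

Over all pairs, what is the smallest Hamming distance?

2

Pairwise Hamming distances:
  Hap192 vs Hap108: 2
  Hap192 vs Hap323: 3
  Hap192 vs Hap320: 5
  Hap108 vs Hap323: 4
  Hap108 vs Hap320: 3
  Hap323 vs Hap320: 6
The smallest is 2, between Hap192 and Hap108.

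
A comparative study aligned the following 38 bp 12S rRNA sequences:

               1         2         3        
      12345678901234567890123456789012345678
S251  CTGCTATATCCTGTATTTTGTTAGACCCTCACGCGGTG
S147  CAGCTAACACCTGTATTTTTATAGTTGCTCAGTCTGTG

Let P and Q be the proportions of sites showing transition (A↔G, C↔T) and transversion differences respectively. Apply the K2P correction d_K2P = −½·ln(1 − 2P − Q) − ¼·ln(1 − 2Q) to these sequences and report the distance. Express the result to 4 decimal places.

Differing sites — 2:T/A (Tv); 7:T/A (Tv); 8:A/C (Tv); 9:T/A (Tv); 20:G/T (Tv); 21:T/A (Tv); 25:A/T (Tv); 26:C/T (Ti); 27:C/G (Tv); 32:C/G (Tv); 33:G/T (Tv); 35:G/T (Tv).
Of the 12 differences, 1 transition and 11 transversions over 38 sites: P = 1/38 = 0.026316, Q = 11/38 = 0.289474.
d = −0.5·ln(0.657894) − 0.25·ln(0.421052) = −0.5·(-0.418711) − 0.25·(-0.864999) = 0.4256.

0.4256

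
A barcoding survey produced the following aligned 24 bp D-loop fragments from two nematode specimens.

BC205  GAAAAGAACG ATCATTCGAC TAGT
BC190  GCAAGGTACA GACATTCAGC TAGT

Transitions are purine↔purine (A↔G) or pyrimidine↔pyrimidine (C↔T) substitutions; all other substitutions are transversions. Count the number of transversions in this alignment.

3

Mismatches occur at site 2 (A↔C, transversion), site 5 (A↔G, transition), site 7 (A↔T, transversion), site 10 (G↔A, transition), site 11 (A↔G, transition), site 12 (T↔A, transversion), site 18 (G↔A, transition), site 19 (A↔G, transition).
Of the 8 differences, 5 transitions and 3 transversions, so the answer is 3.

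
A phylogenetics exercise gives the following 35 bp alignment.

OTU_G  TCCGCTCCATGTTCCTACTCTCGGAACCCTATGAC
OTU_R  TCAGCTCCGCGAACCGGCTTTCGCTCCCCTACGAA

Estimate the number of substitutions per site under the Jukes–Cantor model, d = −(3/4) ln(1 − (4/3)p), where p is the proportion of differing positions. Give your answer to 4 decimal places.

The sequences differ at positions 3 (C/A), 9 (A/G), 10 (T/C), 12 (T/A), 13 (T/A), 16 (T/G), 17 (A/G), 20 (C/T), 24 (G/C), 25 (A/T), 26 (A/C), 32 (T/C), 35 (C/A).
p = 13/35 = 0.371429.
d = −0.75 · ln(1 − (4/3)·0.371429) = −0.75 · ln(0.504761) = −0.75 · (-0.683670) = 0.5128.

0.5128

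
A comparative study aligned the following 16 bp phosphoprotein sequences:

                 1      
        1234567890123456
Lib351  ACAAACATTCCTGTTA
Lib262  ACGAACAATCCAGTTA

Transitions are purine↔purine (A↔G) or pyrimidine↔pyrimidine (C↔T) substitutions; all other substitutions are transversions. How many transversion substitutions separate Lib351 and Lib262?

Mismatches occur at site 3 (A→G, transition), site 8 (T→A, transversion), site 12 (T→A, transversion).
Of the 3 differences, 1 transition and 2 transversions, so the answer is 2.

2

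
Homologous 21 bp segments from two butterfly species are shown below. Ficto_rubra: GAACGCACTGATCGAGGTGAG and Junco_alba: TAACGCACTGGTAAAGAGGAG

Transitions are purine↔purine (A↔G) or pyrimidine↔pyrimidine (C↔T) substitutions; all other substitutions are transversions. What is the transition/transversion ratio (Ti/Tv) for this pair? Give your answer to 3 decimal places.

The sequences differ at positions 1 (G/T, transversion), 11 (A/G, transition), 13 (C/A, transversion), 14 (G/A, transition), 17 (G/A, transition), 18 (T/G, transversion).
Of the 6 differences, 3 transitions and 3 transversions, so Ti/Tv = 3/3 = 1.000.

1.000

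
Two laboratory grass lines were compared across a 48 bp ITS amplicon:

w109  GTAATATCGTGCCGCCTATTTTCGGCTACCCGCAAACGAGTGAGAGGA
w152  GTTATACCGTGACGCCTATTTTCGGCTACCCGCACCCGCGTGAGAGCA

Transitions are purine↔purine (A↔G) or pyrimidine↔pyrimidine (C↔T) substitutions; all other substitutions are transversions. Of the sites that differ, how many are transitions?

Differing sites — 3:A/T (Tv); 7:T/C (Ti); 12:C/A (Tv); 35:A/C (Tv); 36:A/C (Tv); 39:A/C (Tv); 47:G/C (Tv).
Of the 7 differences, 1 transition and 6 transversions, so the answer is 1.

1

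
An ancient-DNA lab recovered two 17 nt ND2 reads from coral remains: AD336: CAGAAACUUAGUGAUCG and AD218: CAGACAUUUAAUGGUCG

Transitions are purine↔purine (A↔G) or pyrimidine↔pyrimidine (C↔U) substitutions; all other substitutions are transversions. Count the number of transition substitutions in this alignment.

Mismatches occur at site 5 (A↔C, transversion), site 7 (C↔U, transition), site 11 (G↔A, transition), site 14 (A↔G, transition).
Of the 4 differences, 3 transitions and 1 transversion, so the answer is 3.

3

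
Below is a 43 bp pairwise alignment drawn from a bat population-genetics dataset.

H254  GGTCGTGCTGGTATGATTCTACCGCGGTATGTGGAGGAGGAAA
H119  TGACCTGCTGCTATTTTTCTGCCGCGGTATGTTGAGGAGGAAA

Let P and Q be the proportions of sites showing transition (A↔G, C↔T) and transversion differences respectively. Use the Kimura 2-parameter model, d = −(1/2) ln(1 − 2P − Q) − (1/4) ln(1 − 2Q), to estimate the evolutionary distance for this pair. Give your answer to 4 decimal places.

0.2159

Differing sites — 1:G/T (Tv); 3:T/A (Tv); 5:G/C (Tv); 11:G/C (Tv); 15:G/T (Tv); 16:A/T (Tv); 21:A/G (Ti); 33:G/T (Tv).
Of the 8 differences, 1 transition and 7 transversions over 43 sites: P = 1/43 = 0.023256, Q = 7/43 = 0.162791.
d = −0.5·ln(0.790697) − 0.25·ln(0.674418) = −0.5·(-0.234840) − 0.25·(-0.393905) = 0.2159.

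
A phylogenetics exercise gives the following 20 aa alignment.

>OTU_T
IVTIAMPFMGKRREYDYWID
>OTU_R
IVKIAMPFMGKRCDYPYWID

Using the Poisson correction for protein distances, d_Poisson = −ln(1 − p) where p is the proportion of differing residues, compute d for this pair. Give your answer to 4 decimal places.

0.2231

Mismatches occur at site 3 (T↔K), site 13 (R↔C), site 14 (E↔D), site 16 (D↔P).
p = 4/20 = 0.200000.
d = −ln(1 − 0.200000) = −ln(0.800000) = 0.2231.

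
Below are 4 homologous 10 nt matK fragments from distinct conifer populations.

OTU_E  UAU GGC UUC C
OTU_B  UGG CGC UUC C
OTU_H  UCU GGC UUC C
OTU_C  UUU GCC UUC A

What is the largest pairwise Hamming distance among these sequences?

Pairwise Hamming distances:
  OTU_E vs OTU_B: 3
  OTU_E vs OTU_H: 1
  OTU_E vs OTU_C: 3
  OTU_B vs OTU_H: 3
  OTU_B vs OTU_C: 5
  OTU_H vs OTU_C: 3
The largest is 5, between OTU_B and OTU_C.

5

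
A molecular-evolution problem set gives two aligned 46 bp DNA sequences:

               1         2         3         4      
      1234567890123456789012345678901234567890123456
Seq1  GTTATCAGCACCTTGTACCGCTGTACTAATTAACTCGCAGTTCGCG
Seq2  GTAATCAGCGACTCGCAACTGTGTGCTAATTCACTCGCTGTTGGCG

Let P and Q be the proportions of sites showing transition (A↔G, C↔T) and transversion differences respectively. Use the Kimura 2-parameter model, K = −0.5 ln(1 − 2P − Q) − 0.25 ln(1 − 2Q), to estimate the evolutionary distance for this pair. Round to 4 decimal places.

Mismatches occur at site 3 (T→A, transversion), site 10 (A→G, transition), site 11 (C→A, transversion), site 14 (T→C, transition), site 16 (T→C, transition), site 18 (C→A, transversion), site 20 (G→T, transversion), site 21 (C→G, transversion), site 25 (A→G, transition), site 32 (A→C, transversion), site 39 (A→T, transversion), site 43 (C→G, transversion).
Of the 12 differences, 4 transitions and 8 transversions over 46 sites: P = 4/46 = 0.086957, Q = 8/46 = 0.173913.
d = −0.5·ln(0.652173) − 0.25·ln(0.652174) = −0.5·(-0.427445) − 0.25·(-0.427444) = 0.3206.

0.3206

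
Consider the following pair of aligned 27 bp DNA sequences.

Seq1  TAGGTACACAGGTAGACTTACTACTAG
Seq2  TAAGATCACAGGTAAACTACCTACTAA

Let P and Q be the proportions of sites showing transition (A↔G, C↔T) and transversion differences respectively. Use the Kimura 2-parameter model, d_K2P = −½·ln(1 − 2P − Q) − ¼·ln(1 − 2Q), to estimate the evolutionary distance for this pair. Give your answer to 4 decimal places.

The sequences differ at positions 3 (G/A, transition), 5 (T/A, transversion), 6 (A/T, transversion), 15 (G/A, transition), 19 (T/A, transversion), 20 (A/C, transversion), 27 (G/A, transition).
Of the 7 differences, 3 transitions and 4 transversions over 27 sites: P = 3/27 = 0.111111, Q = 4/27 = 0.148148.
d = −0.5·ln(0.629630) − 0.25·ln(0.703704) = −0.5·(-0.462623) − 0.25·(-0.351397) = 0.3192.

0.3192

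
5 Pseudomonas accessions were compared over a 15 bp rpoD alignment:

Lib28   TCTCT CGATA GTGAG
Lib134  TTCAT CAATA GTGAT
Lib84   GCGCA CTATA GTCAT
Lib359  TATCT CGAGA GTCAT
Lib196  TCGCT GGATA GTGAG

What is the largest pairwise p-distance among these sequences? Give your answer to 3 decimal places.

Pairwise Hamming distances:
  Lib28 vs Lib134: 5
  Lib28 vs Lib84: 6
  Lib28 vs Lib359: 4
  Lib28 vs Lib196: 2
  Lib134 vs Lib84: 7
  Lib134 vs Lib359: 6
  Lib134 vs Lib196: 6
  Lib84 vs Lib359: 6
  Lib84 vs Lib196: 6
  Lib359 vs Lib196: 6
The largest is 7 mismatches, between Lib134 and Lib84; p = 7/15 = 0.467.

0.467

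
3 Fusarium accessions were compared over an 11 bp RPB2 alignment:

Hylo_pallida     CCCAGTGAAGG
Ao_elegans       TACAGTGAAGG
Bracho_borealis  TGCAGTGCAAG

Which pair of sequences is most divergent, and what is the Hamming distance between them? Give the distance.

Pairwise Hamming distances:
  Hylo_pallida vs Ao_elegans: 2
  Hylo_pallida vs Bracho_borealis: 4
  Ao_elegans vs Bracho_borealis: 3
The largest is 4, between Hylo_pallida and Bracho_borealis.

4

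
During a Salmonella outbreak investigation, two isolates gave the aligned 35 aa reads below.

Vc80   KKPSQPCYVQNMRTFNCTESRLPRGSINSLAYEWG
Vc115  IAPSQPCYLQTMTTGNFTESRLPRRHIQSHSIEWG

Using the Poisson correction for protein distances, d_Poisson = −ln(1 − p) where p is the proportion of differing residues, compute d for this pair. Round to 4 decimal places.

0.4643

The sequences differ at positions 1 (K/I), 2 (K/A), 9 (V/L), 11 (N/T), 13 (R/T), 15 (F/G), 17 (C/F), 25 (G/R), 26 (S/H), 28 (N/Q), 30 (L/H), 31 (A/S), 32 (Y/I).
p = 13/35 = 0.371429.
d = −ln(1 − 0.371429) = −ln(0.628571) = 0.4643.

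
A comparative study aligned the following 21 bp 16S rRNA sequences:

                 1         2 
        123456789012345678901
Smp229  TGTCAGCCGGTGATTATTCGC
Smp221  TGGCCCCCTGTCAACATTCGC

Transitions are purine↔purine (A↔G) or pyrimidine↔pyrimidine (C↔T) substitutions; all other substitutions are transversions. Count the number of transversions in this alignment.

6

Differing sites — 3:T/G (Tv); 5:A/C (Tv); 6:G/C (Tv); 9:G/T (Tv); 12:G/C (Tv); 14:T/A (Tv); 15:T/C (Ti).
Of the 7 differences, 1 transition and 6 transversions, so the answer is 6.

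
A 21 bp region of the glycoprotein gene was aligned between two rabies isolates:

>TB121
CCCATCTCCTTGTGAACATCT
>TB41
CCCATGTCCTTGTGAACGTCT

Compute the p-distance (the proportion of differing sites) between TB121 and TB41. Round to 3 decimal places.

The sequences differ at positions 6 (C/G), 18 (A/G).
There are 2 differences over 21 sites, so p = 2/21 = 0.095.

0.095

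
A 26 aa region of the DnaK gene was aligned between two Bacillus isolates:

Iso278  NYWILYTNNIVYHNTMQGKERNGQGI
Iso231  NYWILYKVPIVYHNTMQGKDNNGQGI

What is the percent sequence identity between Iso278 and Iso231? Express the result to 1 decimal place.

Differing sites — 7:T/K; 8:N/V; 9:N/P; 20:E/D; 21:R/N.
21 of the 26 sites match, so the percent identity is 21/26 × 100 = 80.8%.

80.8%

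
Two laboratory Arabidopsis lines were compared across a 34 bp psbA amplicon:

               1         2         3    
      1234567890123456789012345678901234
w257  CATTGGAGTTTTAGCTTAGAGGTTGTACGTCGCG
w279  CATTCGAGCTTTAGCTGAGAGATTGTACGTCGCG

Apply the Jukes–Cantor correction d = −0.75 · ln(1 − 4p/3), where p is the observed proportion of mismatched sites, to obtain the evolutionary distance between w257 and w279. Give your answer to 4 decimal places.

0.1280

The sequences differ at positions 5 (G/C), 9 (T/C), 17 (T/G), 22 (G/A).
p = 4/34 = 0.117647.
d = −0.75 · ln(1 − (4/3)·0.117647) = −0.75 · ln(0.843137) = −0.75 · (-0.170626) = 0.1280.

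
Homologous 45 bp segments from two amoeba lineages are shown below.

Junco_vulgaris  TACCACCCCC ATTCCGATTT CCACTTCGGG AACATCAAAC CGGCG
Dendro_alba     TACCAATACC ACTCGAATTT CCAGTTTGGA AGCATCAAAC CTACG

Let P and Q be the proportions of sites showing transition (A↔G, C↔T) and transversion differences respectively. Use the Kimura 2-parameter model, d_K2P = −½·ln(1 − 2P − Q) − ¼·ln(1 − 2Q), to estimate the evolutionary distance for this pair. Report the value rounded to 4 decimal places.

Mismatches occur at site 6 (C↔A, transversion), site 7 (C↔T, transition), site 8 (C↔A, transversion), site 12 (T↔C, transition), site 15 (C↔G, transversion), site 16 (G↔A, transition), site 24 (C↔G, transversion), site 27 (C↔T, transition), site 30 (G↔A, transition), site 32 (A↔G, transition), site 42 (G↔T, transversion), site 43 (G↔A, transition).
Of the 12 differences, 7 transitions and 5 transversions over 45 sites: P = 7/45 = 0.155556, Q = 5/45 = 0.111111.
d = −0.5·ln(0.577777) − 0.25·ln(0.777778) = −0.5·(-0.548567) − 0.25·(-0.251314) = 0.3371.

0.3371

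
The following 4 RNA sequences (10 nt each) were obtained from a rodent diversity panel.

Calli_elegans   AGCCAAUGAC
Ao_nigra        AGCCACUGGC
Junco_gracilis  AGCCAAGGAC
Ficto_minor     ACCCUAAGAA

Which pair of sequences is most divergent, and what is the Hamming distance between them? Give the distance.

6

Pairwise Hamming distances:
  Calli_elegans vs Ao_nigra: 2
  Calli_elegans vs Junco_gracilis: 1
  Calli_elegans vs Ficto_minor: 4
  Ao_nigra vs Junco_gracilis: 3
  Ao_nigra vs Ficto_minor: 6
  Junco_gracilis vs Ficto_minor: 4
The largest is 6, between Ao_nigra and Ficto_minor.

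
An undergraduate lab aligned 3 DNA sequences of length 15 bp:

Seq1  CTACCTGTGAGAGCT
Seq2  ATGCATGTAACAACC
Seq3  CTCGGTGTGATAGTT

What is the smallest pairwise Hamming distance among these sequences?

5

Pairwise Hamming distances:
  Seq1 vs Seq2: 7
  Seq1 vs Seq3: 5
  Seq2 vs Seq3: 9
The smallest is 5, between Seq1 and Seq3.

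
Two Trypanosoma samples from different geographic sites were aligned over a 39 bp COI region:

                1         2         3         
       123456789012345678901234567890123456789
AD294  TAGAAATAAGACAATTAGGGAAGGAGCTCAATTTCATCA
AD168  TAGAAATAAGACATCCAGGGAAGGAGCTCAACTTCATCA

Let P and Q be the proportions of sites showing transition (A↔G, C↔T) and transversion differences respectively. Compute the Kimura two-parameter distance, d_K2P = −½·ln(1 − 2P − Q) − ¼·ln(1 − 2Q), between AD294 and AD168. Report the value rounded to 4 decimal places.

Mismatches occur at site 14 (A↔T, transversion), site 15 (T↔C, transition), site 16 (T↔C, transition), site 32 (T↔C, transition).
Of the 4 differences, 3 transitions and 1 transversion over 39 sites: P = 3/39 = 0.076923, Q = 1/39 = 0.025641.
d = −0.5·ln(0.820513) − 0.25·ln(0.948718) = −0.5·(-0.197826) − 0.25·(-0.052644) = 0.1121.

0.1121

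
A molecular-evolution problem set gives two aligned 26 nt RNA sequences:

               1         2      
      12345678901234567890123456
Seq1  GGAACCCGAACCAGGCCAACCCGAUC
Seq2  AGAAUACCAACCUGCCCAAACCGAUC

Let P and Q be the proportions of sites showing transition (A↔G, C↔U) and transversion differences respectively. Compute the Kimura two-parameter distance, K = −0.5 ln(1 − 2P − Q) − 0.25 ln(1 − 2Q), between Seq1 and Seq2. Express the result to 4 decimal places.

0.3338

Differing sites — 1:G/A (Ti); 5:C/U (Ti); 6:C/A (Tv); 8:G/C (Tv); 13:A/U (Tv); 15:G/C (Tv); 20:C/A (Tv).
Of the 7 differences, 2 transitions and 5 transversions over 26 sites: P = 2/26 = 0.076923, Q = 5/26 = 0.192308.
d = −0.5·ln(0.653846) − 0.25·ln(0.615384) = −0.5·(-0.424883) − 0.25·(-0.485509) = 0.3338.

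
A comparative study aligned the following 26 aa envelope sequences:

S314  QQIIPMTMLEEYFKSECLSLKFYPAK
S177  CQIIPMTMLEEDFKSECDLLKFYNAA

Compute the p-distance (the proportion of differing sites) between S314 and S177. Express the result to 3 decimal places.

Mismatches occur at site 1 (Q→C), site 12 (Y→D), site 18 (L→D), site 19 (S→L), site 24 (P→N), site 26 (K→A).
There are 6 differences over 26 sites, so p = 6/26 = 0.231.

0.231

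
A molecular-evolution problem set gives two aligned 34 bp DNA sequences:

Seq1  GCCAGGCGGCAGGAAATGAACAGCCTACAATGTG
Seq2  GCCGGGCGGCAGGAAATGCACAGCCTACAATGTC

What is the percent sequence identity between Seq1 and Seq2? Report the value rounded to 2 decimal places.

Mismatches occur at site 4 (A↔G), site 19 (A↔C), site 34 (G↔C).
31 of the 34 sites match, so the percent identity is 31/34 × 100 = 91.18%.

91.18%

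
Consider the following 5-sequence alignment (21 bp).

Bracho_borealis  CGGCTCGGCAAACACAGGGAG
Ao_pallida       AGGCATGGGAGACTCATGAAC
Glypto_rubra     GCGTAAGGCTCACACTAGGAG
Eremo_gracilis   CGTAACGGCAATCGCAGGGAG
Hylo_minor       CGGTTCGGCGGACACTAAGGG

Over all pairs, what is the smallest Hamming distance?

5

Pairwise Hamming distances:
  Bracho_borealis vs Ao_pallida: 9
  Bracho_borealis vs Glypto_rubra: 9
  Bracho_borealis vs Eremo_gracilis: 5
  Bracho_borealis vs Hylo_minor: 7
  Ao_pallida vs Glypto_rubra: 12
  Ao_pallida vs Eremo_gracilis: 11
  Ao_pallida vs Hylo_minor: 13
  Glypto_rubra vs Eremo_gracilis: 11
  Glypto_rubra vs Hylo_minor: 8
  Eremo_gracilis vs Hylo_minor: 11
The smallest is 5, between Bracho_borealis and Eremo_gracilis.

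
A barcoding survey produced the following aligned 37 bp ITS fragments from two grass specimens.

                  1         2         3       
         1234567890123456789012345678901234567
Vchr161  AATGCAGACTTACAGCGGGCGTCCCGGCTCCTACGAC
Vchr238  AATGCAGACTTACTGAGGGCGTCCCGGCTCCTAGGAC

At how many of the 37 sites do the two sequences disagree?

Differing sites — 14:A/T; 16:C/A; 34:C/G.
That gives 3 mismatches out of 37 aligned sites, so the Hamming distance is 3.

3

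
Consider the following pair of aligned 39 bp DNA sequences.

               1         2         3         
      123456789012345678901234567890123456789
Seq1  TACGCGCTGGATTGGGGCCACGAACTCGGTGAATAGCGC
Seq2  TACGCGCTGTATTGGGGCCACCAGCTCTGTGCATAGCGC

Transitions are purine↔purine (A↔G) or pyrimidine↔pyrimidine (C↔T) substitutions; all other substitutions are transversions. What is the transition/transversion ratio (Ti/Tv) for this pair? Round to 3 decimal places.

0.250

Differing sites — 10:G/T (Tv); 22:G/C (Tv); 24:A/G (Ti); 28:G/T (Tv); 32:A/C (Tv).
Of the 5 differences, 1 transition and 4 transversions, so Ti/Tv = 1/4 = 0.250.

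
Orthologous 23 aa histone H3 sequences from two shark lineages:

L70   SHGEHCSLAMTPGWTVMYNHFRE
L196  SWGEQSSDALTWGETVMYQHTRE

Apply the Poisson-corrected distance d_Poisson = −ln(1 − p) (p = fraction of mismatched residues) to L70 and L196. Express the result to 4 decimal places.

Mismatches occur at site 2 (H↔W), site 5 (H↔Q), site 6 (C↔S), site 8 (L↔D), site 10 (M↔L), site 12 (P↔W), site 14 (W↔E), site 19 (N↔Q), site 21 (F↔T).
p = 9/23 = 0.391304.
d = −ln(1 − 0.391304) = −ln(0.608696) = 0.4964.

0.4964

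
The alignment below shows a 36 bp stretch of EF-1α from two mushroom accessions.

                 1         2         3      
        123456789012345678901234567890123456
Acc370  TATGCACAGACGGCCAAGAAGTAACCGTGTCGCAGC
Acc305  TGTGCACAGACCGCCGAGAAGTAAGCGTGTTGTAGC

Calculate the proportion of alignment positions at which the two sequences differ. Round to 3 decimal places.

0.167

Mismatches occur at site 2 (A↔G), site 12 (G↔C), site 16 (A↔G), site 25 (C↔G), site 31 (C↔T), site 33 (C↔T).
There are 6 differences over 36 sites, so p = 6/36 = 0.167.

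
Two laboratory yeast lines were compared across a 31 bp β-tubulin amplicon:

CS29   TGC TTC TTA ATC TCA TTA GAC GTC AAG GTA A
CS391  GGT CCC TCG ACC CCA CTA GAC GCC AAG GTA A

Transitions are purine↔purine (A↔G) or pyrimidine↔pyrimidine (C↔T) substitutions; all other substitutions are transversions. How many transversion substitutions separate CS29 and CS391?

Differing sites — 1:T/G (Tv); 3:C/T (Ti); 4:T/C (Ti); 5:T/C (Ti); 8:T/C (Ti); 9:A/G (Ti); 11:T/C (Ti); 13:T/C (Ti); 16:T/C (Ti); 23:T/C (Ti).
Of the 10 differences, 9 transitions and 1 transversion, so the answer is 1.

1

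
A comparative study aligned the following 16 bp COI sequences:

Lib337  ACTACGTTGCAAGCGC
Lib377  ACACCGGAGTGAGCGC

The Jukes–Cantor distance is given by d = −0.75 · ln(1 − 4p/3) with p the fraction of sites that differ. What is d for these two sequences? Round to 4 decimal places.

The sequences differ at positions 3 (T/A), 4 (A/C), 7 (T/G), 8 (T/A), 10 (C/T), 11 (A/G).
p = 6/16 = 0.375000.
d = −0.75 · ln(1 − (4/3)·0.375000) = −0.75 · ln(0.500000) = −0.75 · (-0.693147) = 0.5199.

0.5199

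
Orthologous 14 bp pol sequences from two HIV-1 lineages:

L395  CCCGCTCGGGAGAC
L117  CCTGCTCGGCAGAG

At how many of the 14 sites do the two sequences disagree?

Mismatches occur at site 3 (C↔T), site 10 (G↔C), site 14 (C↔G).
That gives 3 mismatches out of 14 aligned sites, so the Hamming distance is 3.

3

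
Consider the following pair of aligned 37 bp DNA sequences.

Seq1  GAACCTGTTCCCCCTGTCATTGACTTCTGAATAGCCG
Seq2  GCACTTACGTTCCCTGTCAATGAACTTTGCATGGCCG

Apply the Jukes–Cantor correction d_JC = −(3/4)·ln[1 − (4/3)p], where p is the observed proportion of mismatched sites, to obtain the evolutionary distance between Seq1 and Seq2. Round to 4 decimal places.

Differing sites — 2:A/C; 5:C/T; 7:G/A; 8:T/C; 9:T/G; 10:C/T; 11:C/T; 20:T/A; 24:C/A; 25:T/C; 27:C/T; 30:A/C; 33:A/G.
p = 13/37 = 0.351351.
d = −0.75 · ln(1 − (4/3)·0.351351) = −0.75 · ln(0.531532) = −0.75 · (-0.631992) = 0.4740.

0.4740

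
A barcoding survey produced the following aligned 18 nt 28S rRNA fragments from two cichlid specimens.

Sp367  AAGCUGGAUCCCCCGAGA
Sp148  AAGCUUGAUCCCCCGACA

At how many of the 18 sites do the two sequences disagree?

The sequences differ at positions 6 (G/U), 17 (G/C).
That gives 2 mismatches out of 18 aligned sites, so the Hamming distance is 2.

2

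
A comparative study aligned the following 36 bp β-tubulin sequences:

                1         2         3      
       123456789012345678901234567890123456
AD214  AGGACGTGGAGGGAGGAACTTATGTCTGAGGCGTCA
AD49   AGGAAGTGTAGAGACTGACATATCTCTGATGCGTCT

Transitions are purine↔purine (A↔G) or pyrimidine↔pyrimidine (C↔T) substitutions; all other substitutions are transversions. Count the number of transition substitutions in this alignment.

2

Differing sites — 5:C/A (Tv); 9:G/T (Tv); 12:G/A (Ti); 15:G/C (Tv); 16:G/T (Tv); 17:A/G (Ti); 20:T/A (Tv); 24:G/C (Tv); 30:G/T (Tv); 36:A/T (Tv).
Of the 10 differences, 2 transitions and 8 transversions, so the answer is 2.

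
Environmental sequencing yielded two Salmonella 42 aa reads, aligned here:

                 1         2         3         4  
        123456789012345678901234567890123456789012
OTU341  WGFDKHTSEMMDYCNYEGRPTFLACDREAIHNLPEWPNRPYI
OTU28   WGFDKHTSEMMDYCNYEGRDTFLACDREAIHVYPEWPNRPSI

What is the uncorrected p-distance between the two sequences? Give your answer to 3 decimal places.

The sequences differ at positions 20 (P/D), 32 (N/V), 33 (L/Y), 41 (Y/S).
There are 4 differences over 42 sites, so p = 4/42 = 0.095.

0.095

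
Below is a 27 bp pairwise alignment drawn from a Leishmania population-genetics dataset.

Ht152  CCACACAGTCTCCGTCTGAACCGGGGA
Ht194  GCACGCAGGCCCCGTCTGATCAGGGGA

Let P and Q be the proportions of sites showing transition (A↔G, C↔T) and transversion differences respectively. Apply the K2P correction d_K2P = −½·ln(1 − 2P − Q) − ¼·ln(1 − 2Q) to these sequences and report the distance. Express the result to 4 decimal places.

The sequences differ at positions 1 (C/G, transversion), 5 (A/G, transition), 9 (T/G, transversion), 11 (T/C, transition), 20 (A/T, transversion), 22 (C/A, transversion).
Of the 6 differences, 2 transitions and 4 transversions over 27 sites: P = 2/27 = 0.074074, Q = 4/27 = 0.148148.
d = −0.5·ln(0.703704) − 0.25·ln(0.703704) = −0.5·(-0.351397) − 0.25·(-0.351397) = 0.2635.

0.2635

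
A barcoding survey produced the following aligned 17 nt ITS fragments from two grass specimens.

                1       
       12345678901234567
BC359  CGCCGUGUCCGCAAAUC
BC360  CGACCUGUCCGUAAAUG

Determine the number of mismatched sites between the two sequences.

4

The sequences differ at positions 3 (C/A), 5 (G/C), 12 (C/U), 17 (C/G).
That gives 4 mismatches out of 17 aligned sites, so the Hamming distance is 4.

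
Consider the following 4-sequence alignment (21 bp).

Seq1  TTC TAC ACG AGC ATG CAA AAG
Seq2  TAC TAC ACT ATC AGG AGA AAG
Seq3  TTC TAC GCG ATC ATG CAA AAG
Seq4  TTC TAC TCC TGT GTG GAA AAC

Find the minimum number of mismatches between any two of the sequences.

2

Pairwise Hamming distances:
  Seq1 vs Seq2: 6
  Seq1 vs Seq3: 2
  Seq1 vs Seq4: 7
  Seq2 vs Seq3: 6
  Seq2 vs Seq4: 11
  Seq3 vs Seq4: 8
The smallest is 2, between Seq1 and Seq3.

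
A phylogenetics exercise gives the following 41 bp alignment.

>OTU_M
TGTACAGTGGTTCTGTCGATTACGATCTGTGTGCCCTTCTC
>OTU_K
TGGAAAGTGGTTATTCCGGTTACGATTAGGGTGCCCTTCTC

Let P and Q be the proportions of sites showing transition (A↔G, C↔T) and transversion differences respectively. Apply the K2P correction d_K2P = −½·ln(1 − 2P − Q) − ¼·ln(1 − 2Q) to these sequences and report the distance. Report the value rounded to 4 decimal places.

Differing sites — 3:T/G (Tv); 5:C/A (Tv); 13:C/A (Tv); 15:G/T (Tv); 16:T/C (Ti); 19:A/G (Ti); 27:C/T (Ti); 28:T/A (Tv); 30:T/G (Tv).
Of the 9 differences, 3 transitions and 6 transversions over 41 sites: P = 3/41 = 0.073171, Q = 6/41 = 0.146341.
d = −0.5·ln(0.707317) − 0.25·ln(0.707318) = −0.5·(-0.346276) − 0.25·(-0.346275) = 0.2597.

0.2597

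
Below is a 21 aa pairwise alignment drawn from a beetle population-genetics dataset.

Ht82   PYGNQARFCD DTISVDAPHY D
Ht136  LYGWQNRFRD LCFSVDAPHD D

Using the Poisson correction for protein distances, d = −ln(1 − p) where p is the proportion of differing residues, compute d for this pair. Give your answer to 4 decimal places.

The sequences differ at positions 1 (P/L), 4 (N/W), 6 (A/N), 9 (C/R), 11 (D/L), 12 (T/C), 13 (I/F), 20 (Y/D).
p = 8/21 = 0.380952.
d = −ln(1 − 0.380952) = −ln(0.619048) = 0.4796.

0.4796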